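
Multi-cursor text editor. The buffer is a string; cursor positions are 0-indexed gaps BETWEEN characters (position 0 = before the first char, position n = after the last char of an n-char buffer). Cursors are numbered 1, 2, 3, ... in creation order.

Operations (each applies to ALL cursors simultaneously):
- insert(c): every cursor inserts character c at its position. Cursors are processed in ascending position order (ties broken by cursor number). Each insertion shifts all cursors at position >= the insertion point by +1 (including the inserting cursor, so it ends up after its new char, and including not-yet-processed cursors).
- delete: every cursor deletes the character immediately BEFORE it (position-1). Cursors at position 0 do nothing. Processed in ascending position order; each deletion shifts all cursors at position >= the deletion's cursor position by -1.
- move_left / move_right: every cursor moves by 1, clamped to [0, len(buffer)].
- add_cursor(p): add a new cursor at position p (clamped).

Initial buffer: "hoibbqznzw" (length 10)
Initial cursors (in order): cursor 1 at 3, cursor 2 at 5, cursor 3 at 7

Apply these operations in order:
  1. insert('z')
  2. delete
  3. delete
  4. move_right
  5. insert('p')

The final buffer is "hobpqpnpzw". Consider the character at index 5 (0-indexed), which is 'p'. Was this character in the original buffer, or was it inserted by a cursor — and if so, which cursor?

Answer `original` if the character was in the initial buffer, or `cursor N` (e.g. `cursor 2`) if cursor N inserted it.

Answer: cursor 2

Derivation:
After op 1 (insert('z')): buffer="hoizbbzqzznzw" (len 13), cursors c1@4 c2@7 c3@10, authorship ...1..2..3...
After op 2 (delete): buffer="hoibbqznzw" (len 10), cursors c1@3 c2@5 c3@7, authorship ..........
After op 3 (delete): buffer="hobqnzw" (len 7), cursors c1@2 c2@3 c3@4, authorship .......
After op 4 (move_right): buffer="hobqnzw" (len 7), cursors c1@3 c2@4 c3@5, authorship .......
After op 5 (insert('p')): buffer="hobpqpnpzw" (len 10), cursors c1@4 c2@6 c3@8, authorship ...1.2.3..
Authorship (.=original, N=cursor N): . . . 1 . 2 . 3 . .
Index 5: author = 2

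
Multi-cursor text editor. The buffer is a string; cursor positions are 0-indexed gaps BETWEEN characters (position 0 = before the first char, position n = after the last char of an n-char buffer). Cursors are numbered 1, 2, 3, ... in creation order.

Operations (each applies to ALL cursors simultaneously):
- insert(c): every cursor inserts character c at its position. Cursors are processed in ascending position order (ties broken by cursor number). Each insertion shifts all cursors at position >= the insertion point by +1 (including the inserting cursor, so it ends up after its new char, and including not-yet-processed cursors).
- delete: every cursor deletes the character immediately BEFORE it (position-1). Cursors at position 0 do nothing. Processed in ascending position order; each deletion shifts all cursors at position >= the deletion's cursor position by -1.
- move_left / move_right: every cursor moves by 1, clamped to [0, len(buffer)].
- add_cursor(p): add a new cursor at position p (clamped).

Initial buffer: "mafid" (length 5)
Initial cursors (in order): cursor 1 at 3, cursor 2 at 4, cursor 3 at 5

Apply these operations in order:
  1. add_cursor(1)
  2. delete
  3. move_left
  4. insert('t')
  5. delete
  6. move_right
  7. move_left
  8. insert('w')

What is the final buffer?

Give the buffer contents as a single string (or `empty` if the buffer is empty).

Answer: wwwwa

Derivation:
After op 1 (add_cursor(1)): buffer="mafid" (len 5), cursors c4@1 c1@3 c2@4 c3@5, authorship .....
After op 2 (delete): buffer="a" (len 1), cursors c4@0 c1@1 c2@1 c3@1, authorship .
After op 3 (move_left): buffer="a" (len 1), cursors c1@0 c2@0 c3@0 c4@0, authorship .
After op 4 (insert('t')): buffer="tttta" (len 5), cursors c1@4 c2@4 c3@4 c4@4, authorship 1234.
After op 5 (delete): buffer="a" (len 1), cursors c1@0 c2@0 c3@0 c4@0, authorship .
After op 6 (move_right): buffer="a" (len 1), cursors c1@1 c2@1 c3@1 c4@1, authorship .
After op 7 (move_left): buffer="a" (len 1), cursors c1@0 c2@0 c3@0 c4@0, authorship .
After op 8 (insert('w')): buffer="wwwwa" (len 5), cursors c1@4 c2@4 c3@4 c4@4, authorship 1234.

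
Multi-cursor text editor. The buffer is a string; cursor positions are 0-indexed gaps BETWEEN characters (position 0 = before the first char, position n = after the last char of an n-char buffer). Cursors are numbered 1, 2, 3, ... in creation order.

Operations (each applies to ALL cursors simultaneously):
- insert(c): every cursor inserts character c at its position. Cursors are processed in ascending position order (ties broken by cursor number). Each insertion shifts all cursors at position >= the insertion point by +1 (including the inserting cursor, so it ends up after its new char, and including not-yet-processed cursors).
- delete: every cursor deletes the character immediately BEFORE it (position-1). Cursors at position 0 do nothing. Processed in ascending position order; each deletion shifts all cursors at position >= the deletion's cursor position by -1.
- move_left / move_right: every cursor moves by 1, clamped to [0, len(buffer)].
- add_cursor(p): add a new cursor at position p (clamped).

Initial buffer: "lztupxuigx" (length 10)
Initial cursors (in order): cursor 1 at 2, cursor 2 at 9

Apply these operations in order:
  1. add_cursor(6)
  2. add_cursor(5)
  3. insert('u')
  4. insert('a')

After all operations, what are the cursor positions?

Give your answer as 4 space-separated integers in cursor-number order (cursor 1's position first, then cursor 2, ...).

After op 1 (add_cursor(6)): buffer="lztupxuigx" (len 10), cursors c1@2 c3@6 c2@9, authorship ..........
After op 2 (add_cursor(5)): buffer="lztupxuigx" (len 10), cursors c1@2 c4@5 c3@6 c2@9, authorship ..........
After op 3 (insert('u')): buffer="lzutupuxuuigux" (len 14), cursors c1@3 c4@7 c3@9 c2@13, authorship ..1...4.3...2.
After op 4 (insert('a')): buffer="lzuatupuaxuauiguax" (len 18), cursors c1@4 c4@9 c3@12 c2@17, authorship ..11...44.33...22.

Answer: 4 17 12 9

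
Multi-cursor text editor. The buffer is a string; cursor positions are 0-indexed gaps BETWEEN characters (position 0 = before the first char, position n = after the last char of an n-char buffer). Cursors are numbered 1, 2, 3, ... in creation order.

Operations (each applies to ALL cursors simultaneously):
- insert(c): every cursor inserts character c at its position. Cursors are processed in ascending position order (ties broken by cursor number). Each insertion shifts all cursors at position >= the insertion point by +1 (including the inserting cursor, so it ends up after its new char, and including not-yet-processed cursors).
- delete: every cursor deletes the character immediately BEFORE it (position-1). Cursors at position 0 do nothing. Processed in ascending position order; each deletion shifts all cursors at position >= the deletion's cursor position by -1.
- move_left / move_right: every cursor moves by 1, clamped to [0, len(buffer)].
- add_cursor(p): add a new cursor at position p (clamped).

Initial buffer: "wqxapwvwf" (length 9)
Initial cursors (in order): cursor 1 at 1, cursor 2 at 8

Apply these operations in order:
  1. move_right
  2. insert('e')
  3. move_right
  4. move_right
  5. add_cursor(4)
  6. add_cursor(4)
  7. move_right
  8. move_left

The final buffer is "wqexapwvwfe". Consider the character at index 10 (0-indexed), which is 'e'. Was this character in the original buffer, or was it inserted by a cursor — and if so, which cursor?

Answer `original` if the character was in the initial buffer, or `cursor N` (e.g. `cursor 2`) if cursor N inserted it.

Answer: cursor 2

Derivation:
After op 1 (move_right): buffer="wqxapwvwf" (len 9), cursors c1@2 c2@9, authorship .........
After op 2 (insert('e')): buffer="wqexapwvwfe" (len 11), cursors c1@3 c2@11, authorship ..1.......2
After op 3 (move_right): buffer="wqexapwvwfe" (len 11), cursors c1@4 c2@11, authorship ..1.......2
After op 4 (move_right): buffer="wqexapwvwfe" (len 11), cursors c1@5 c2@11, authorship ..1.......2
After op 5 (add_cursor(4)): buffer="wqexapwvwfe" (len 11), cursors c3@4 c1@5 c2@11, authorship ..1.......2
After op 6 (add_cursor(4)): buffer="wqexapwvwfe" (len 11), cursors c3@4 c4@4 c1@5 c2@11, authorship ..1.......2
After op 7 (move_right): buffer="wqexapwvwfe" (len 11), cursors c3@5 c4@5 c1@6 c2@11, authorship ..1.......2
After op 8 (move_left): buffer="wqexapwvwfe" (len 11), cursors c3@4 c4@4 c1@5 c2@10, authorship ..1.......2
Authorship (.=original, N=cursor N): . . 1 . . . . . . . 2
Index 10: author = 2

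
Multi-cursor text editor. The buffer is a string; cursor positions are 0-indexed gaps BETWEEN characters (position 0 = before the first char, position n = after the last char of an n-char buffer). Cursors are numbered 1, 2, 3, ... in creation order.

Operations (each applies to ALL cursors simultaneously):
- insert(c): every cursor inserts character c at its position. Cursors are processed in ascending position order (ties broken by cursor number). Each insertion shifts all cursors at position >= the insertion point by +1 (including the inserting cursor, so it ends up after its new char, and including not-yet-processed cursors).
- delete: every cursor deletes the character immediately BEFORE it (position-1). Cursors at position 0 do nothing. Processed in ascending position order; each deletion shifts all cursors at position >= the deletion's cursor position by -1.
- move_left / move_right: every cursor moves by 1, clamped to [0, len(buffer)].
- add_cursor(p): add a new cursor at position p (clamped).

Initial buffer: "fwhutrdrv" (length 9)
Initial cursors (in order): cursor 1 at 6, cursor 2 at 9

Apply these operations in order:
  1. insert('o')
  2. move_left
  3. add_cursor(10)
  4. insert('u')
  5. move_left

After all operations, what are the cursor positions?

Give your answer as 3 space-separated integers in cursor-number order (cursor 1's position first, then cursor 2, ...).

After op 1 (insert('o')): buffer="fwhutrodrvo" (len 11), cursors c1@7 c2@11, authorship ......1...2
After op 2 (move_left): buffer="fwhutrodrvo" (len 11), cursors c1@6 c2@10, authorship ......1...2
After op 3 (add_cursor(10)): buffer="fwhutrodrvo" (len 11), cursors c1@6 c2@10 c3@10, authorship ......1...2
After op 4 (insert('u')): buffer="fwhutruodrvuuo" (len 14), cursors c1@7 c2@13 c3@13, authorship ......11...232
After op 5 (move_left): buffer="fwhutruodrvuuo" (len 14), cursors c1@6 c2@12 c3@12, authorship ......11...232

Answer: 6 12 12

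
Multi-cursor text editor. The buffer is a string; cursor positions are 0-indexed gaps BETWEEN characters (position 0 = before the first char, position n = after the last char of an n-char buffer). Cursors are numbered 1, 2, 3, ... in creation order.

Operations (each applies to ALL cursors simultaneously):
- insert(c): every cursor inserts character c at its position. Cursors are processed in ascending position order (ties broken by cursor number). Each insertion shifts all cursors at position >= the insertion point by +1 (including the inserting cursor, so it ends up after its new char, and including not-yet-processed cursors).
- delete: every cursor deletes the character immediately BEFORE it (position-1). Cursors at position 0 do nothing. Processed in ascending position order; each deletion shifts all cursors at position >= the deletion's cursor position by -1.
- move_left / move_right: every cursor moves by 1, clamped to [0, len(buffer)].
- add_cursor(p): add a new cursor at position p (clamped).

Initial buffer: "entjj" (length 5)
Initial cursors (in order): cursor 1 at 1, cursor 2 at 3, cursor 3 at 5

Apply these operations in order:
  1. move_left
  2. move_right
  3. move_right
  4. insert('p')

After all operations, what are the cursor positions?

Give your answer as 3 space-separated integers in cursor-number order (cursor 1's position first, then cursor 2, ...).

Answer: 3 6 8

Derivation:
After op 1 (move_left): buffer="entjj" (len 5), cursors c1@0 c2@2 c3@4, authorship .....
After op 2 (move_right): buffer="entjj" (len 5), cursors c1@1 c2@3 c3@5, authorship .....
After op 3 (move_right): buffer="entjj" (len 5), cursors c1@2 c2@4 c3@5, authorship .....
After op 4 (insert('p')): buffer="enptjpjp" (len 8), cursors c1@3 c2@6 c3@8, authorship ..1..2.3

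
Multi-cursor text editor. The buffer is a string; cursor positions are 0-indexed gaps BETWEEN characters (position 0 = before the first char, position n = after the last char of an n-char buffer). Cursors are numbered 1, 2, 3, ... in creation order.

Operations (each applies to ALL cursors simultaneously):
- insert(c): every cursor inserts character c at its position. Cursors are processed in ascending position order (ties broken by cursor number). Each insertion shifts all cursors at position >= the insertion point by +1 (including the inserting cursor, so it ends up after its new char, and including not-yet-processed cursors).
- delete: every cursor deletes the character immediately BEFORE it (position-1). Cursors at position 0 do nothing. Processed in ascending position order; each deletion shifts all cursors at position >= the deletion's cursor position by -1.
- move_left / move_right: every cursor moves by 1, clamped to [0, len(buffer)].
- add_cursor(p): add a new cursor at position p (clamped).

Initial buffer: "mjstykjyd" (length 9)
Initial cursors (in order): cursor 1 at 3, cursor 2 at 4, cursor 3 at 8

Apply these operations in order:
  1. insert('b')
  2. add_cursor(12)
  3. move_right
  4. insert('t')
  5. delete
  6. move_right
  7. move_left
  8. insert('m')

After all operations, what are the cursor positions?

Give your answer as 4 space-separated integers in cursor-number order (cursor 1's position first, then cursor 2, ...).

After op 1 (insert('b')): buffer="mjsbtbykjybd" (len 12), cursors c1@4 c2@6 c3@11, authorship ...1.2....3.
After op 2 (add_cursor(12)): buffer="mjsbtbykjybd" (len 12), cursors c1@4 c2@6 c3@11 c4@12, authorship ...1.2....3.
After op 3 (move_right): buffer="mjsbtbykjybd" (len 12), cursors c1@5 c2@7 c3@12 c4@12, authorship ...1.2....3.
After op 4 (insert('t')): buffer="mjsbttbytkjybdtt" (len 16), cursors c1@6 c2@9 c3@16 c4@16, authorship ...1.12.2...3.34
After op 5 (delete): buffer="mjsbtbykjybd" (len 12), cursors c1@5 c2@7 c3@12 c4@12, authorship ...1.2....3.
After op 6 (move_right): buffer="mjsbtbykjybd" (len 12), cursors c1@6 c2@8 c3@12 c4@12, authorship ...1.2....3.
After op 7 (move_left): buffer="mjsbtbykjybd" (len 12), cursors c1@5 c2@7 c3@11 c4@11, authorship ...1.2....3.
After op 8 (insert('m')): buffer="mjsbtmbymkjybmmd" (len 16), cursors c1@6 c2@9 c3@15 c4@15, authorship ...1.12.2...334.

Answer: 6 9 15 15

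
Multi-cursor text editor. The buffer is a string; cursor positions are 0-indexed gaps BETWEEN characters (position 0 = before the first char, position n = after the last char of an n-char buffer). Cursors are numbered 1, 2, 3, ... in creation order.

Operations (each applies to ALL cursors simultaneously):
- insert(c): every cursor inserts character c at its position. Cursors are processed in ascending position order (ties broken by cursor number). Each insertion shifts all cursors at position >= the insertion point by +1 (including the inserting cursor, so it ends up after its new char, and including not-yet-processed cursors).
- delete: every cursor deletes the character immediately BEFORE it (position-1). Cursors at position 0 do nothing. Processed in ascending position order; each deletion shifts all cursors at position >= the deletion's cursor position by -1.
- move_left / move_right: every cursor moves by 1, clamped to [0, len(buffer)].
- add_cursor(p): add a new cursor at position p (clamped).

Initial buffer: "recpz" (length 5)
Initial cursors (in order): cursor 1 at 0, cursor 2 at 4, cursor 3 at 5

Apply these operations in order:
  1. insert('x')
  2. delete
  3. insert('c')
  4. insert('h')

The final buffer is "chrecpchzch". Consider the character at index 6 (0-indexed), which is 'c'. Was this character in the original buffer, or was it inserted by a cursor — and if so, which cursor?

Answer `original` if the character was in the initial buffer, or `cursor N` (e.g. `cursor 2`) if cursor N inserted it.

After op 1 (insert('x')): buffer="xrecpxzx" (len 8), cursors c1@1 c2@6 c3@8, authorship 1....2.3
After op 2 (delete): buffer="recpz" (len 5), cursors c1@0 c2@4 c3@5, authorship .....
After op 3 (insert('c')): buffer="crecpczc" (len 8), cursors c1@1 c2@6 c3@8, authorship 1....2.3
After op 4 (insert('h')): buffer="chrecpchzch" (len 11), cursors c1@2 c2@8 c3@11, authorship 11....22.33
Authorship (.=original, N=cursor N): 1 1 . . . . 2 2 . 3 3
Index 6: author = 2

Answer: cursor 2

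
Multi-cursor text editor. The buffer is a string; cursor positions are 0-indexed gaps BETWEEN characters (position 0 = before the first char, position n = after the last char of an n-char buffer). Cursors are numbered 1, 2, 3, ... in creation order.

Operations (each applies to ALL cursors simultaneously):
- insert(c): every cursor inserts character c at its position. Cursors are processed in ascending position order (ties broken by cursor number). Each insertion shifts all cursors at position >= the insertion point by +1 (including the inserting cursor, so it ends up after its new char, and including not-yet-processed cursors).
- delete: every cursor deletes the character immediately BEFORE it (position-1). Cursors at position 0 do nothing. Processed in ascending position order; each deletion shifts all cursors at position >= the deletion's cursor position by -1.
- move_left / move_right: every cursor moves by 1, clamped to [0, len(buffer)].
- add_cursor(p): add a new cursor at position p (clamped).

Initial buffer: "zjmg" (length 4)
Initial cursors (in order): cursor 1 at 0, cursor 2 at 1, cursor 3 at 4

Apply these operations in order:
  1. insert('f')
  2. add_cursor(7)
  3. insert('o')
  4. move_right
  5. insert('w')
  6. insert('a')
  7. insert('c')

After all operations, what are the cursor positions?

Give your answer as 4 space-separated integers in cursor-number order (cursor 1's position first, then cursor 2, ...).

After op 1 (insert('f')): buffer="fzfjmgf" (len 7), cursors c1@1 c2@3 c3@7, authorship 1.2...3
After op 2 (add_cursor(7)): buffer="fzfjmgf" (len 7), cursors c1@1 c2@3 c3@7 c4@7, authorship 1.2...3
After op 3 (insert('o')): buffer="fozfojmgfoo" (len 11), cursors c1@2 c2@5 c3@11 c4@11, authorship 11.22...334
After op 4 (move_right): buffer="fozfojmgfoo" (len 11), cursors c1@3 c2@6 c3@11 c4@11, authorship 11.22...334
After op 5 (insert('w')): buffer="fozwfojwmgfooww" (len 15), cursors c1@4 c2@8 c3@15 c4@15, authorship 11.122.2..33434
After op 6 (insert('a')): buffer="fozwafojwamgfoowwaa" (len 19), cursors c1@5 c2@10 c3@19 c4@19, authorship 11.1122.22..3343434
After op 7 (insert('c')): buffer="fozwacfojwacmgfoowwaacc" (len 23), cursors c1@6 c2@12 c3@23 c4@23, authorship 11.11122.222..334343434

Answer: 6 12 23 23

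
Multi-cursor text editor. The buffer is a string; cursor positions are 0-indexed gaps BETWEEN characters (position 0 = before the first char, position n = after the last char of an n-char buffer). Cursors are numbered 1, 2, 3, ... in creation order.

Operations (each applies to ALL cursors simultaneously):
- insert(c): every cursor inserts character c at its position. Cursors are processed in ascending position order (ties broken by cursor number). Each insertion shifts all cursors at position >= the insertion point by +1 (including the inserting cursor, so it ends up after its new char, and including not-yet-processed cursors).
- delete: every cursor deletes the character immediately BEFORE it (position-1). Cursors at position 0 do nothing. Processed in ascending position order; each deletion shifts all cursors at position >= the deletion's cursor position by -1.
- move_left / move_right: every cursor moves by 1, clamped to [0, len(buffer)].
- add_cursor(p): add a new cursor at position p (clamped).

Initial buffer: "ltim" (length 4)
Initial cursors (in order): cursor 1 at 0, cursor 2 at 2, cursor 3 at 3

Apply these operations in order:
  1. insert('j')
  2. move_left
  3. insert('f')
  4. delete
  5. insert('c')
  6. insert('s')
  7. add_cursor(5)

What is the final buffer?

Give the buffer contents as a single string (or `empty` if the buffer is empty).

Answer: csjltcsjicsjm

Derivation:
After op 1 (insert('j')): buffer="jltjijm" (len 7), cursors c1@1 c2@4 c3@6, authorship 1..2.3.
After op 2 (move_left): buffer="jltjijm" (len 7), cursors c1@0 c2@3 c3@5, authorship 1..2.3.
After op 3 (insert('f')): buffer="fjltfjifjm" (len 10), cursors c1@1 c2@5 c3@8, authorship 11..22.33.
After op 4 (delete): buffer="jltjijm" (len 7), cursors c1@0 c2@3 c3@5, authorship 1..2.3.
After op 5 (insert('c')): buffer="cjltcjicjm" (len 10), cursors c1@1 c2@5 c3@8, authorship 11..22.33.
After op 6 (insert('s')): buffer="csjltcsjicsjm" (len 13), cursors c1@2 c2@7 c3@11, authorship 111..222.333.
After op 7 (add_cursor(5)): buffer="csjltcsjicsjm" (len 13), cursors c1@2 c4@5 c2@7 c3@11, authorship 111..222.333.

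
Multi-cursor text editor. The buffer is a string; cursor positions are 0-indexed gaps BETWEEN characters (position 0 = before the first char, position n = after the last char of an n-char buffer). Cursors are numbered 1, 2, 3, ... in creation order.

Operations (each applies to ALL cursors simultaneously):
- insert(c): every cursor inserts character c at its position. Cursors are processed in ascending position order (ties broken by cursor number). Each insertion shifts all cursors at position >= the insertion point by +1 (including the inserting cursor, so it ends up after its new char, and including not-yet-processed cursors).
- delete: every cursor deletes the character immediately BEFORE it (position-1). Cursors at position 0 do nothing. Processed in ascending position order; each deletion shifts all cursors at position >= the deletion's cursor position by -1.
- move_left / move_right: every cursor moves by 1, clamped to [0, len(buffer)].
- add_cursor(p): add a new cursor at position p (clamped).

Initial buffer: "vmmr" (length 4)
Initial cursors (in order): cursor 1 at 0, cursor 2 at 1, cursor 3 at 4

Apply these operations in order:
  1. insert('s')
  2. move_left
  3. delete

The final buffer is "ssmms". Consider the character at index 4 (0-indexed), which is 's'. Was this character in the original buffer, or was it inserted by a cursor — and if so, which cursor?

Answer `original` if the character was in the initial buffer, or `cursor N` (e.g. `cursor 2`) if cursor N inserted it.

After op 1 (insert('s')): buffer="svsmmrs" (len 7), cursors c1@1 c2@3 c3@7, authorship 1.2...3
After op 2 (move_left): buffer="svsmmrs" (len 7), cursors c1@0 c2@2 c3@6, authorship 1.2...3
After op 3 (delete): buffer="ssmms" (len 5), cursors c1@0 c2@1 c3@4, authorship 12..3
Authorship (.=original, N=cursor N): 1 2 . . 3
Index 4: author = 3

Answer: cursor 3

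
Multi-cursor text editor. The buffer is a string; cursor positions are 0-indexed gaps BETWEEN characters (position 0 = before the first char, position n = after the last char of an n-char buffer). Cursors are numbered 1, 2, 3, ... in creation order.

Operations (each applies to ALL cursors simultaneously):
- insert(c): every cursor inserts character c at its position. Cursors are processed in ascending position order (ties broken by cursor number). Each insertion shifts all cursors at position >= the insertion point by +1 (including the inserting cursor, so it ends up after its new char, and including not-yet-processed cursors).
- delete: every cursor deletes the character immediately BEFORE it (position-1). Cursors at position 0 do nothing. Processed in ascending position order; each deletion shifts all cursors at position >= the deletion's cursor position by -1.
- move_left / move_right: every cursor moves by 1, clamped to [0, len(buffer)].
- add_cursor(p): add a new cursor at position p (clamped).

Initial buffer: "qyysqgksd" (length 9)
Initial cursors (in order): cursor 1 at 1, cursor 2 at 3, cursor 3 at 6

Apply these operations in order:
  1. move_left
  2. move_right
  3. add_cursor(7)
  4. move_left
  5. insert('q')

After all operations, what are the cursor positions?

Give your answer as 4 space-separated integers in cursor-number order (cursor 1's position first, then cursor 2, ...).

After op 1 (move_left): buffer="qyysqgksd" (len 9), cursors c1@0 c2@2 c3@5, authorship .........
After op 2 (move_right): buffer="qyysqgksd" (len 9), cursors c1@1 c2@3 c3@6, authorship .........
After op 3 (add_cursor(7)): buffer="qyysqgksd" (len 9), cursors c1@1 c2@3 c3@6 c4@7, authorship .........
After op 4 (move_left): buffer="qyysqgksd" (len 9), cursors c1@0 c2@2 c3@5 c4@6, authorship .........
After op 5 (insert('q')): buffer="qqyqysqqgqksd" (len 13), cursors c1@1 c2@4 c3@8 c4@10, authorship 1..2...3.4...

Answer: 1 4 8 10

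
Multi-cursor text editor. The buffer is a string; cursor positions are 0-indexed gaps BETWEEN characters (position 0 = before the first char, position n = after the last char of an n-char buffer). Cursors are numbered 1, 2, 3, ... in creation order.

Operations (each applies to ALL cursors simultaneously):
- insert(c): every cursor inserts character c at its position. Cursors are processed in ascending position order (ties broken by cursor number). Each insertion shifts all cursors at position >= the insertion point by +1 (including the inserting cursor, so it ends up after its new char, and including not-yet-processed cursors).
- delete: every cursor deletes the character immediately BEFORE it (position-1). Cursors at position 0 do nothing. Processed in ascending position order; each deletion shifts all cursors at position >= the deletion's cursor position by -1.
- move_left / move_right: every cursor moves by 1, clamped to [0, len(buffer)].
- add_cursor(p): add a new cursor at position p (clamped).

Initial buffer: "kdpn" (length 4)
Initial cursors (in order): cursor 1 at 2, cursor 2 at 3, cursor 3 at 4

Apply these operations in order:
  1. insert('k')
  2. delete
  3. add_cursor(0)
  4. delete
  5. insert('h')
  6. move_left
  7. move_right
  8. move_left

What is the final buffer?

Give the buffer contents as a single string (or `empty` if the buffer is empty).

After op 1 (insert('k')): buffer="kdkpknk" (len 7), cursors c1@3 c2@5 c3@7, authorship ..1.2.3
After op 2 (delete): buffer="kdpn" (len 4), cursors c1@2 c2@3 c3@4, authorship ....
After op 3 (add_cursor(0)): buffer="kdpn" (len 4), cursors c4@0 c1@2 c2@3 c3@4, authorship ....
After op 4 (delete): buffer="k" (len 1), cursors c4@0 c1@1 c2@1 c3@1, authorship .
After op 5 (insert('h')): buffer="hkhhh" (len 5), cursors c4@1 c1@5 c2@5 c3@5, authorship 4.123
After op 6 (move_left): buffer="hkhhh" (len 5), cursors c4@0 c1@4 c2@4 c3@4, authorship 4.123
After op 7 (move_right): buffer="hkhhh" (len 5), cursors c4@1 c1@5 c2@5 c3@5, authorship 4.123
After op 8 (move_left): buffer="hkhhh" (len 5), cursors c4@0 c1@4 c2@4 c3@4, authorship 4.123

Answer: hkhhh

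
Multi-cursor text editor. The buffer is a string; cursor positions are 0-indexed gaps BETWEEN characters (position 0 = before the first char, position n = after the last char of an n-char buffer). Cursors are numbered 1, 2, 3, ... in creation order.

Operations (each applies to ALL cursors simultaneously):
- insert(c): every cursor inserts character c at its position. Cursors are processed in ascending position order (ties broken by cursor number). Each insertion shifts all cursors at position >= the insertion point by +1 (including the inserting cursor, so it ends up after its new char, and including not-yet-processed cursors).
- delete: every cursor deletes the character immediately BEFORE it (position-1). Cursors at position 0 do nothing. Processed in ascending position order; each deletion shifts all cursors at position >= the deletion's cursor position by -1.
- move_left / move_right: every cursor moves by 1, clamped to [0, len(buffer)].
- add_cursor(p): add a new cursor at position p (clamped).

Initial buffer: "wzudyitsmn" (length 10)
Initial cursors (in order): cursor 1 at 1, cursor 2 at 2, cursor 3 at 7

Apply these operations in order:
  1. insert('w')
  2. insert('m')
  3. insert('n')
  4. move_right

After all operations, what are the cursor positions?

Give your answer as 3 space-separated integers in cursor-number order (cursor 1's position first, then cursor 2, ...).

After op 1 (insert('w')): buffer="wwzwudyitwsmn" (len 13), cursors c1@2 c2@4 c3@10, authorship .1.2.....3...
After op 2 (insert('m')): buffer="wwmzwmudyitwmsmn" (len 16), cursors c1@3 c2@6 c3@13, authorship .11.22.....33...
After op 3 (insert('n')): buffer="wwmnzwmnudyitwmnsmn" (len 19), cursors c1@4 c2@8 c3@16, authorship .111.222.....333...
After op 4 (move_right): buffer="wwmnzwmnudyitwmnsmn" (len 19), cursors c1@5 c2@9 c3@17, authorship .111.222.....333...

Answer: 5 9 17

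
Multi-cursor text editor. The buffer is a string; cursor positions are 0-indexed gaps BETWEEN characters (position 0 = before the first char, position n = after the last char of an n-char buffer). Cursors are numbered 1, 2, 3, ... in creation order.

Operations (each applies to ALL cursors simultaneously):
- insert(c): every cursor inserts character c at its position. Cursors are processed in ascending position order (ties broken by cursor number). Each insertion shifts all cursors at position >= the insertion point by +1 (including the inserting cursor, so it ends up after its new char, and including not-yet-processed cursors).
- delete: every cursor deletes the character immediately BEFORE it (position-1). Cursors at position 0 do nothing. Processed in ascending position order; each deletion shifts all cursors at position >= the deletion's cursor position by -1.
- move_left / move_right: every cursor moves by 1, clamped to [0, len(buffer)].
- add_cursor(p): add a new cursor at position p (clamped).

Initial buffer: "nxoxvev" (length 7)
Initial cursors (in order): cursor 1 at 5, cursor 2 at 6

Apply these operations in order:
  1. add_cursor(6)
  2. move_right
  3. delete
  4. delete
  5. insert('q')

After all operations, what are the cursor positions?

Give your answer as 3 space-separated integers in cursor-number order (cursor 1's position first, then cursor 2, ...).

Answer: 4 4 4

Derivation:
After op 1 (add_cursor(6)): buffer="nxoxvev" (len 7), cursors c1@5 c2@6 c3@6, authorship .......
After op 2 (move_right): buffer="nxoxvev" (len 7), cursors c1@6 c2@7 c3@7, authorship .......
After op 3 (delete): buffer="nxox" (len 4), cursors c1@4 c2@4 c3@4, authorship ....
After op 4 (delete): buffer="n" (len 1), cursors c1@1 c2@1 c3@1, authorship .
After op 5 (insert('q')): buffer="nqqq" (len 4), cursors c1@4 c2@4 c3@4, authorship .123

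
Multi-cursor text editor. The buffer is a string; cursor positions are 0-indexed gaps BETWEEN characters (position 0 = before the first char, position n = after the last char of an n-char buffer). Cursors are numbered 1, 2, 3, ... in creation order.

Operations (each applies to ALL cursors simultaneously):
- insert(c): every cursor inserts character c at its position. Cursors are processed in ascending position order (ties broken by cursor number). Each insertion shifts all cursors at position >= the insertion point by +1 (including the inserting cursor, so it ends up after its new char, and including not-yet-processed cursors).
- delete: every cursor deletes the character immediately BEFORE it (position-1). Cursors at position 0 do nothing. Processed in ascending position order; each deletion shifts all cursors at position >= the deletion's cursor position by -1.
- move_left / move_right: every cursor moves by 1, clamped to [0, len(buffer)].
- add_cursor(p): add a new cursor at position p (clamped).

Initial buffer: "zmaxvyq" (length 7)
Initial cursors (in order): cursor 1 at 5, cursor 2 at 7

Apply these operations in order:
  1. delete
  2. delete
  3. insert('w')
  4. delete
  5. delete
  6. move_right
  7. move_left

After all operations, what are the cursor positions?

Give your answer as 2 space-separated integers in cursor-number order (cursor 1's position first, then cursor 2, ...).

After op 1 (delete): buffer="zmaxy" (len 5), cursors c1@4 c2@5, authorship .....
After op 2 (delete): buffer="zma" (len 3), cursors c1@3 c2@3, authorship ...
After op 3 (insert('w')): buffer="zmaww" (len 5), cursors c1@5 c2@5, authorship ...12
After op 4 (delete): buffer="zma" (len 3), cursors c1@3 c2@3, authorship ...
After op 5 (delete): buffer="z" (len 1), cursors c1@1 c2@1, authorship .
After op 6 (move_right): buffer="z" (len 1), cursors c1@1 c2@1, authorship .
After op 7 (move_left): buffer="z" (len 1), cursors c1@0 c2@0, authorship .

Answer: 0 0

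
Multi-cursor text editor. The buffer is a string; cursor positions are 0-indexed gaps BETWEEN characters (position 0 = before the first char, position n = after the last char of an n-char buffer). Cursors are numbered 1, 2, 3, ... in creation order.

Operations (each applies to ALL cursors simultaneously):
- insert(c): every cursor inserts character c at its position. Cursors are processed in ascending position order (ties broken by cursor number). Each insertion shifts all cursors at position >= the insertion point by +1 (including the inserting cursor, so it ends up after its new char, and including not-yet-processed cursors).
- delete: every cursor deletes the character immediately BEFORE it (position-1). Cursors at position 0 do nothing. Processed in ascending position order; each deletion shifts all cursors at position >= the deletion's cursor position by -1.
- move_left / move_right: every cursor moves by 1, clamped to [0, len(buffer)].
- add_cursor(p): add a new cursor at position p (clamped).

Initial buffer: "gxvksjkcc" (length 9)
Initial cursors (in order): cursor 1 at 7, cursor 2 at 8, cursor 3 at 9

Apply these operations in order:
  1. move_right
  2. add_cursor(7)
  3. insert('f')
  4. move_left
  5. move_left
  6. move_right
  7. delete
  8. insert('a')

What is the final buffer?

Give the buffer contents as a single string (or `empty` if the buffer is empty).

Answer: gxvksjafafaaf

Derivation:
After op 1 (move_right): buffer="gxvksjkcc" (len 9), cursors c1@8 c2@9 c3@9, authorship .........
After op 2 (add_cursor(7)): buffer="gxvksjkcc" (len 9), cursors c4@7 c1@8 c2@9 c3@9, authorship .........
After op 3 (insert('f')): buffer="gxvksjkfcfcff" (len 13), cursors c4@8 c1@10 c2@13 c3@13, authorship .......4.1.23
After op 4 (move_left): buffer="gxvksjkfcfcff" (len 13), cursors c4@7 c1@9 c2@12 c3@12, authorship .......4.1.23
After op 5 (move_left): buffer="gxvksjkfcfcff" (len 13), cursors c4@6 c1@8 c2@11 c3@11, authorship .......4.1.23
After op 6 (move_right): buffer="gxvksjkfcfcff" (len 13), cursors c4@7 c1@9 c2@12 c3@12, authorship .......4.1.23
After op 7 (delete): buffer="gxvksjfff" (len 9), cursors c4@6 c1@7 c2@8 c3@8, authorship ......413
After op 8 (insert('a')): buffer="gxvksjafafaaf" (len 13), cursors c4@7 c1@9 c2@12 c3@12, authorship ......4411233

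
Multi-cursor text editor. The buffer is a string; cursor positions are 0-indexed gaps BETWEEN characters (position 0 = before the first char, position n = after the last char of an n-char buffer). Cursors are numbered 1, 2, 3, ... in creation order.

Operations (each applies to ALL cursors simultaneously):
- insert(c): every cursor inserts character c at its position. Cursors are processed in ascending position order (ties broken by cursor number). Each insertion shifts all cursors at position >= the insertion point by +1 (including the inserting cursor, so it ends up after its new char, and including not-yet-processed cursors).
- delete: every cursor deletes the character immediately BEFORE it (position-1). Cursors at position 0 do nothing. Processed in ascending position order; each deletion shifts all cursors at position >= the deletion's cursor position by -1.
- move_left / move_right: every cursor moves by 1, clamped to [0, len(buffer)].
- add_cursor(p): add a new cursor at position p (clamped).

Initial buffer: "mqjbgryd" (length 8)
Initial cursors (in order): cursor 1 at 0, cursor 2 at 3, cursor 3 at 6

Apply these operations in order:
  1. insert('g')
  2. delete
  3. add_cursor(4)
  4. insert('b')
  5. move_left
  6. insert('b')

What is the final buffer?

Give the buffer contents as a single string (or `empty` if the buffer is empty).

Answer: bbmqjbbbbbgrbbyd

Derivation:
After op 1 (insert('g')): buffer="gmqjgbgrgyd" (len 11), cursors c1@1 c2@5 c3@9, authorship 1...2...3..
After op 2 (delete): buffer="mqjbgryd" (len 8), cursors c1@0 c2@3 c3@6, authorship ........
After op 3 (add_cursor(4)): buffer="mqjbgryd" (len 8), cursors c1@0 c2@3 c4@4 c3@6, authorship ........
After op 4 (insert('b')): buffer="bmqjbbbgrbyd" (len 12), cursors c1@1 c2@5 c4@7 c3@10, authorship 1...2.4..3..
After op 5 (move_left): buffer="bmqjbbbgrbyd" (len 12), cursors c1@0 c2@4 c4@6 c3@9, authorship 1...2.4..3..
After op 6 (insert('b')): buffer="bbmqjbbbbbgrbbyd" (len 16), cursors c1@1 c2@6 c4@9 c3@13, authorship 11...22.44..33..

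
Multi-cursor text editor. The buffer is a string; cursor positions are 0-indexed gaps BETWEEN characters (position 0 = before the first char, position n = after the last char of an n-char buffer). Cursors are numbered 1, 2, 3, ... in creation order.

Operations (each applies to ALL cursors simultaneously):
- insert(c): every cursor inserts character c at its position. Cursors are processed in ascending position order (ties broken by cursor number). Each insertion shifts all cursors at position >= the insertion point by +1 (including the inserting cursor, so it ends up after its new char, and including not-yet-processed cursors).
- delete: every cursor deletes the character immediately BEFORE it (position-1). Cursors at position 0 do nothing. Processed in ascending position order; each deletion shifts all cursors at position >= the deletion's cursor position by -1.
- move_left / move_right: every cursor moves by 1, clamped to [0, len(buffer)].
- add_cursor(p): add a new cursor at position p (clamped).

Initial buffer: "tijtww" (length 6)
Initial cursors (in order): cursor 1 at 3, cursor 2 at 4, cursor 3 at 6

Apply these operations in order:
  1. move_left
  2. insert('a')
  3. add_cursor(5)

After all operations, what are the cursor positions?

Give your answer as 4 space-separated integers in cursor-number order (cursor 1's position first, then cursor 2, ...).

After op 1 (move_left): buffer="tijtww" (len 6), cursors c1@2 c2@3 c3@5, authorship ......
After op 2 (insert('a')): buffer="tiajatwaw" (len 9), cursors c1@3 c2@5 c3@8, authorship ..1.2..3.
After op 3 (add_cursor(5)): buffer="tiajatwaw" (len 9), cursors c1@3 c2@5 c4@5 c3@8, authorship ..1.2..3.

Answer: 3 5 8 5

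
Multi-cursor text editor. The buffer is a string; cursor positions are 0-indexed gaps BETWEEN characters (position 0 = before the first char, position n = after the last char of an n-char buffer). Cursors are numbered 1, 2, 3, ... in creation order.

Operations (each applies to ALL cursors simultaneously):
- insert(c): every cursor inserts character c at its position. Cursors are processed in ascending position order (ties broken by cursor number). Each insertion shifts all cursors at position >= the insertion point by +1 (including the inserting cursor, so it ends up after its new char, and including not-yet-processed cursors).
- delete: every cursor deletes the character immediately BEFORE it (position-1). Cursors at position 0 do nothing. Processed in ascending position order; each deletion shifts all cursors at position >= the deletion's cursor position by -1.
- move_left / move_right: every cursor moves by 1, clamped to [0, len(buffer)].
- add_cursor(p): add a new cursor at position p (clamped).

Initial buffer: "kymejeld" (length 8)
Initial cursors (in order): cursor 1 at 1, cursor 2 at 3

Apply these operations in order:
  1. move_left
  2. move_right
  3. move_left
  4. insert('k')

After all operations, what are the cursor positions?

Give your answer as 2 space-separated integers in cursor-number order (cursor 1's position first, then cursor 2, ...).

After op 1 (move_left): buffer="kymejeld" (len 8), cursors c1@0 c2@2, authorship ........
After op 2 (move_right): buffer="kymejeld" (len 8), cursors c1@1 c2@3, authorship ........
After op 3 (move_left): buffer="kymejeld" (len 8), cursors c1@0 c2@2, authorship ........
After op 4 (insert('k')): buffer="kkykmejeld" (len 10), cursors c1@1 c2@4, authorship 1..2......

Answer: 1 4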